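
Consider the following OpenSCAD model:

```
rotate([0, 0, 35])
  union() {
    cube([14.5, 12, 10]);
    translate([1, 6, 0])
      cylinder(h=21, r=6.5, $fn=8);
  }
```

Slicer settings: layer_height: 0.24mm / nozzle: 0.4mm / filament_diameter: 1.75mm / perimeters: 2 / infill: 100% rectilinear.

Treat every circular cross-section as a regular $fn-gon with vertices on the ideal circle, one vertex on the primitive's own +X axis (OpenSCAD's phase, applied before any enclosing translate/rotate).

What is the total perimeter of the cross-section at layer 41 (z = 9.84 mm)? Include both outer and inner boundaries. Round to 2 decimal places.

59.10 mm

At z = 9.84 mm: the cube (footprint 14.5×12) is included at this height (perimeter 53.00 mm); the r=6.5 cylinder at (1, 6) gives a regular 8-gon of circumradius 6.5 (constant along its height) (perimeter = 2·8·6.500·sin(180°/8) = 39.80 mm); Taking the union: the regions partially overlap (shared area 71.15 mm²), so the edge portions inside another operand are dropped and the merged outline is re-measured after clipping — boundary = 59.10 mm; (whole slice rotated 35° about Z — lengths, areas and connectivity unchanged). Overall, the cross-section is a single solid region. Total boundary length (outer) = 59.10 mm.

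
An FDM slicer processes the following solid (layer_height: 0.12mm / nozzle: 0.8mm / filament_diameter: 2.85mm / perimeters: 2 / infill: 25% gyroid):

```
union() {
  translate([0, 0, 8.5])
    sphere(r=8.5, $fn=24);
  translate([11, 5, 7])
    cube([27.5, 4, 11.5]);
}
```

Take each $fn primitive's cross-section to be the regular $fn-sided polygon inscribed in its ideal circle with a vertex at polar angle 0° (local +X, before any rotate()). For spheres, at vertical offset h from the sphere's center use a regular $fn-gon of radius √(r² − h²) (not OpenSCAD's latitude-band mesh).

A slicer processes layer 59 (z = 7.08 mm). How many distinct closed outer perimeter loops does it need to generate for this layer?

At z = 7.08 mm: the sphere: section is a regular 24-gon, circumradius = √(r²−h²) = √(8.5²−1.42²) = 8.381; the cube at (11, 5) is present — its section is the full 27.5×4 rectangle; Merging all regions: the 2 present regions are separate (no shared area or edge), so areas and boundary lengths simply add and each stays a separate island — 2 connected regions. The result has 2 disconnected regions.

2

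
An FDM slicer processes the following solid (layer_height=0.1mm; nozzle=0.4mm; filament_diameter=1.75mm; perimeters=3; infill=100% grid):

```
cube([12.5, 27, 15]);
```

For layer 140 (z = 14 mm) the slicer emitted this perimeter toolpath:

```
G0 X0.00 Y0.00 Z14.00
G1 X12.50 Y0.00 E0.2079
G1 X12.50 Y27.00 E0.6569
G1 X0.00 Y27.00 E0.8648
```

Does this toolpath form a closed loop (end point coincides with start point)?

no

Start point (G0): (0.00, 0.00). End point (last G1): the path does not return to the start — open.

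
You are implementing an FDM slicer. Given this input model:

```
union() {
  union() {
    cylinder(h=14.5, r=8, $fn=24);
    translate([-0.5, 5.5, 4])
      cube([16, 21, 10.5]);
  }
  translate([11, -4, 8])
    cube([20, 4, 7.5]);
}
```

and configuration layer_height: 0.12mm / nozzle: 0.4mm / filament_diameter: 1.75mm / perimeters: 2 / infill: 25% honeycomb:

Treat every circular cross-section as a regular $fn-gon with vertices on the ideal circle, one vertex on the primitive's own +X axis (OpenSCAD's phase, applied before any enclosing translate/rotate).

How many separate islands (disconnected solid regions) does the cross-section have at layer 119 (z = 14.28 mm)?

2

At z = 14.28 mm: the r=8 cylinder contributes a regular 24-gon of circumradius 8; the cube at (-0.5, 5.5) is present — its section is the full 16×21 rectangle; Combining (union): the regions partially overlap (shared area 10.98 mm²), so overlapping operands fuse into one piece — 1 connected region; the cube at (11, -4) (footprint 20×4) is included at this height; Merging all regions: the 2 present regions are separate (no shared area or edge), so areas and boundary lengths simply add and each stays a separate island — 2 connected regions. Overall, the cross-section has 2 separate islands. Island count = 2.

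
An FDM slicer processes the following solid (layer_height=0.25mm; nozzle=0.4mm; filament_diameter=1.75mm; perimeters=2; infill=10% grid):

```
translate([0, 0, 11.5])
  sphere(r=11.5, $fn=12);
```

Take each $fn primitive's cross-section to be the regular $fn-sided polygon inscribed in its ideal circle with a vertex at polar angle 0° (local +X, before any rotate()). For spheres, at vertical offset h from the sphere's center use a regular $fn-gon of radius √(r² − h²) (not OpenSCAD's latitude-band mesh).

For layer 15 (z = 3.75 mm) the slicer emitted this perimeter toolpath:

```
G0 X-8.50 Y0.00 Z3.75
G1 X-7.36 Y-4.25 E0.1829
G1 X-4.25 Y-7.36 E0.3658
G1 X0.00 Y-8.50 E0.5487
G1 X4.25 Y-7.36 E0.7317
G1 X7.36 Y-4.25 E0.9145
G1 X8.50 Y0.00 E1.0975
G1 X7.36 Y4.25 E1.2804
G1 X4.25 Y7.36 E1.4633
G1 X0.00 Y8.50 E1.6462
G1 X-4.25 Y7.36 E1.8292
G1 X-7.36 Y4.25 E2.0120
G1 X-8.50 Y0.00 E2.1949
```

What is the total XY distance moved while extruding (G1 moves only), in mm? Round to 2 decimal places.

Sum the Euclidean lengths of each G1 segment: total = 52.79 mm.

52.79 mm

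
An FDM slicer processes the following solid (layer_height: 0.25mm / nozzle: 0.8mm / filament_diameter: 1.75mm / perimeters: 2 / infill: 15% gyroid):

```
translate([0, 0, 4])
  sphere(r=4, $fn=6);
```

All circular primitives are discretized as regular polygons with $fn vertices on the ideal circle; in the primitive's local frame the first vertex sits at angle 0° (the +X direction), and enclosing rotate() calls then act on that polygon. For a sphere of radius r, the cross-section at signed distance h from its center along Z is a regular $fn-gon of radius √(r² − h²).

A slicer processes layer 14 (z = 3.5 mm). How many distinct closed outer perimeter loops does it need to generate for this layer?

1

At z = 3.5 mm: the r=4 sphere slices to a regular 6-gon of circumradius 3.969 (√(r²−h²) with h=0.5 from center). The result has 1 disconnected region.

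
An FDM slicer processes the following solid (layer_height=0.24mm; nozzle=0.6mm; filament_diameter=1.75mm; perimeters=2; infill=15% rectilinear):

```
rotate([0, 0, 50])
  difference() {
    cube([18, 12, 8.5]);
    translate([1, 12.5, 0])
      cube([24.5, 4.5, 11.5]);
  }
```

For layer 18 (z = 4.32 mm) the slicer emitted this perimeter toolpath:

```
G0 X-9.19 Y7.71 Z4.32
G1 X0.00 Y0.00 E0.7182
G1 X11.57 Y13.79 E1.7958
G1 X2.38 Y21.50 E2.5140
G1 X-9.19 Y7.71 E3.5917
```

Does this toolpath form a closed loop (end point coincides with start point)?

Start point (G0): (-9.19, 7.71). End point (last G1): the path returns to the start — closed.

yes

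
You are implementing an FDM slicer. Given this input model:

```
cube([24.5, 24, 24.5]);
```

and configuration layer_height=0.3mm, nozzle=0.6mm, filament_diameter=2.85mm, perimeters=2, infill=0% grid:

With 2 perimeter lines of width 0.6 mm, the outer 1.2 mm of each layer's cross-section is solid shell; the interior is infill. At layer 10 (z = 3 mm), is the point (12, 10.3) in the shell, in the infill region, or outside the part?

At z = 3 mm: the cube (footprint 24.5×24) is included at this height. Overall, the cross-section is a single solid region. The nearest boundary edge runs (0.00, 0.00)→(24.50, 0.00); distance from the point to it = 10.30 mm. The point is inside the cross-section and 10.30 mm from the nearest boundary — more than the 1.2 mm shell width (2 × 0.6), so it's in the infill interior.

infill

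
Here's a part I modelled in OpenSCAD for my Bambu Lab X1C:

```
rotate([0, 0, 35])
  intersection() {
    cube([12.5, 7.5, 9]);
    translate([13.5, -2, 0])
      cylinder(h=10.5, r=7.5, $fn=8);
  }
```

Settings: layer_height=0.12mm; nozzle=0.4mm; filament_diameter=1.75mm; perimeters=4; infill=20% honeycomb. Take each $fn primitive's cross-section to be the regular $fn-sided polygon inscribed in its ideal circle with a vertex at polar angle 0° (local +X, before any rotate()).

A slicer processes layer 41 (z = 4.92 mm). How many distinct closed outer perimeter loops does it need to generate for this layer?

1

At z = 4.92 mm: the cube is present — its section is the full 12.5×7.5 rectangle; the cylinder at (13.5, -2): section is a regular 8-gon, circumradius r=7.5; Taking the intersection: the r=7.5 cylinder at (13.5, -2) partially overlaps the 12.5×7.5 cube; clipping to the common part keeps 20.31 mm² — 1 connected region; (rotated 35° about Z; rotation is an isometry so areas/perimeters/island counts are preserved). The result has 1 disconnected region.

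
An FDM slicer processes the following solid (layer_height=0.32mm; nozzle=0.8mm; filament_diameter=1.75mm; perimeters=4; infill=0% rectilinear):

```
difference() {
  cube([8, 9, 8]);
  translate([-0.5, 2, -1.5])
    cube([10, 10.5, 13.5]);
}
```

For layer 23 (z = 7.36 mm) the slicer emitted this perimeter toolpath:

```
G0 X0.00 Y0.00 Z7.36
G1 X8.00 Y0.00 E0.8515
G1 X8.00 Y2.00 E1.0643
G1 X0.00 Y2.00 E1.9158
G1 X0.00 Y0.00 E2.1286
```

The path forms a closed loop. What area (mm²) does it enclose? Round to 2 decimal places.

Apply the shoelace formula to the sequence of (X, Y) vertices; enclosed area = 16.00 mm².

16.00 mm²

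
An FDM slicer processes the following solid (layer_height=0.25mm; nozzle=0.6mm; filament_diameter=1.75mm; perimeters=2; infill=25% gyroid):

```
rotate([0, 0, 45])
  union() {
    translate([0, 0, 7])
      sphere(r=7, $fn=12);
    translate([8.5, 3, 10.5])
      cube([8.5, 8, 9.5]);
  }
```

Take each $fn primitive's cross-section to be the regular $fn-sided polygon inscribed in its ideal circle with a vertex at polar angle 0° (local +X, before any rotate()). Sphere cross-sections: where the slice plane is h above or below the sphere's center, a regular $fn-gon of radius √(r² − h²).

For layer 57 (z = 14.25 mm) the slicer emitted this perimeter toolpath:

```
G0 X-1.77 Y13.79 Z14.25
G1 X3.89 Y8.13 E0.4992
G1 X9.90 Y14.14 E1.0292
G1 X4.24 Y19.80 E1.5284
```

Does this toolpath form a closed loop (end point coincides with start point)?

no

Start point (G0): (-1.77, 13.79). End point (last G1): the path does not return to the start — open.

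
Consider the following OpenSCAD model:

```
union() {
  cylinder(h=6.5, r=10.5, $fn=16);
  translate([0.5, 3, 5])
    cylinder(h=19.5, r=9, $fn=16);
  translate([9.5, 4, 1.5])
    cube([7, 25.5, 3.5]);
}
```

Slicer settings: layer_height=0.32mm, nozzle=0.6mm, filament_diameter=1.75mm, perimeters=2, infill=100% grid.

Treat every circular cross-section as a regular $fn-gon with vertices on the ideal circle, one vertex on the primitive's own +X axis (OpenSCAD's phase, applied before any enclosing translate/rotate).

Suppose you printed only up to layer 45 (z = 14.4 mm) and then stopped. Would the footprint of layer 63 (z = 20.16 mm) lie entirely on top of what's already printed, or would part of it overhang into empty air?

entirely on top

Compare the two slices. At z = 14.4: the cylinder is absent (z outside [0, 6.5]); the r=9 cylinder at (0.5, 3) contributes a regular 16-gon of circumradius 9 (area = (16/2)·9.000²·sin(360°/16) = 247.98 mm²); the cube at (9.5, 4) is not intersected at this z (z outside [1.5, 5]); Merging all regions: only the r=9 cylinder at (0.5, 3) is present, so the union is just that shape — area = 247.98 mm². At z = 20.16: the cylinder does not reach this height (z outside [0, 6.5]); the r=9 cylinder at (0.5, 3) gives a regular 16-gon of circumradius 9 (constant along its height) (area = (16/2)·9.000²·sin(360°/16) = 247.98 mm²); the cube at (9.5, 4) is not intersected at this z (z outside [1.5, 5]); Taking the union: only the r=9 cylinder at (0.5, 3) is present, so the union is just that shape — area = 247.98 mm². Checking containment: the cross-section at z = 20.16 is a subset of the cross-section at z = 14.4.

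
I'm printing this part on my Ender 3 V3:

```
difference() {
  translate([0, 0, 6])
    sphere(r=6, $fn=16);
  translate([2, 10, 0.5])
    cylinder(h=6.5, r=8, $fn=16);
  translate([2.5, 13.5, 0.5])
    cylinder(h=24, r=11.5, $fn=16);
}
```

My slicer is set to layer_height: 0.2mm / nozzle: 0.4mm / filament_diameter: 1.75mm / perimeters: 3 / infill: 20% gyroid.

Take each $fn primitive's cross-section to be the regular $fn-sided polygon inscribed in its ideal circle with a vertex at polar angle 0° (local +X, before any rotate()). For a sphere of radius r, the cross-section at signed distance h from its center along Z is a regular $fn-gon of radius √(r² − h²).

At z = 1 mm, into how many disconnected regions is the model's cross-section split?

At z = 1 mm: the sphere: section is a regular 16-gon, circumradius = √(r²−h²) = √(6²−5²) = 3.317; the r=8 cylinder at (2, 10) gives a regular 16-gon of circumradius 8 (constant along its height); the r=11.5 cylinder at (2.5, 13.5) gives a regular 16-gon of circumradius 11.5 (constant along its height); After the difference (first − rest): starting from the r=6 sphere, the r=8 cylinder at (2, 10) partially overlaps it — only the 2.76 mm² overlap (of its 195.93 mm²) is removed, clipping the outline; the r=11.5 cylinder at (2.5, 13.5) partially overlaps it — only the 0.04 mm² overlap (of its 404.88 mm²) is removed, clipping the outline — 1 connected region. The result has 1 disconnected region.

1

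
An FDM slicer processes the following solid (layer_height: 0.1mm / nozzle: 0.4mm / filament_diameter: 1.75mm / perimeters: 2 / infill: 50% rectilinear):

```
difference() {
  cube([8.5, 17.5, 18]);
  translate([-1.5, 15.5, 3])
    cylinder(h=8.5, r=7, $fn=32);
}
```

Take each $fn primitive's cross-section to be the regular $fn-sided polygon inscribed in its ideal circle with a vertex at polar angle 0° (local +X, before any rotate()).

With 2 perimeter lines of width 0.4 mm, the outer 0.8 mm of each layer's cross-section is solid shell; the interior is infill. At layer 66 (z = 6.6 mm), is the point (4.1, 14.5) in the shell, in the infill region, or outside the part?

At z = 6.6 mm: the cube is present — its section is the full 8.5×17.5 rectangle; the cylinder at (-1.5, 15.5): section is a regular 32-gon, circumradius r=7; After the difference (first − rest): starting from the 8.5×17.5 cube, the r=7 cylinder at (-1.5, 15.5) partially overlaps it — only the 38.61 mm² overlap (of its 152.95 mm²) is removed, clipping the outline — 1 connected region. Overall, the cross-section is a single solid region. The nearest boundary edge runs (5.37, 14.13)→(5.50, 15.50); distance from the point to it = 1.30 mm. The point is not inside any of the regions above, so it lies outside the cross-section (1.30 mm from the nearest boundary).

outside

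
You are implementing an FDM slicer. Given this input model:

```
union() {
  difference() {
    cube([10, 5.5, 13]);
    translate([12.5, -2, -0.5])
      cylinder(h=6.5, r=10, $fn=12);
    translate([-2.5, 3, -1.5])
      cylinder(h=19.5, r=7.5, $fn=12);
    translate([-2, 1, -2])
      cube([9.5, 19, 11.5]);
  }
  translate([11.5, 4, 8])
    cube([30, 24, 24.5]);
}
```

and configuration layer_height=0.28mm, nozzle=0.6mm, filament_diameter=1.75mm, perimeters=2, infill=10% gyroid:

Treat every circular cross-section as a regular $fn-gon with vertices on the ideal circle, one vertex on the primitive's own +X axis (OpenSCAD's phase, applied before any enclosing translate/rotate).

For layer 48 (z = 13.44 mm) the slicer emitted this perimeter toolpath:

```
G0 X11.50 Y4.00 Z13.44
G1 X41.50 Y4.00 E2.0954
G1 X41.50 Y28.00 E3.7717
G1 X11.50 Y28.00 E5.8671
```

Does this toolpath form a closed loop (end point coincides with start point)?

Start point (G0): (11.50, 4.00). End point (last G1): the path does not return to the start — open.

no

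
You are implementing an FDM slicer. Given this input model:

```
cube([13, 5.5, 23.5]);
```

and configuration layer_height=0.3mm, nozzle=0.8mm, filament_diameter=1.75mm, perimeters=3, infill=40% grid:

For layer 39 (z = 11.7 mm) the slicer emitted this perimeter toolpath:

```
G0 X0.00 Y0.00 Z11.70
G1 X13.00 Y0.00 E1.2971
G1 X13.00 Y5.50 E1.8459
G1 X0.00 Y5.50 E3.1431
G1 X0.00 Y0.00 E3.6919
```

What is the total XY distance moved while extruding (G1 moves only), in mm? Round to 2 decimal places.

37.00 mm

Sum the Euclidean lengths of each G1 segment: total = 37.00 mm.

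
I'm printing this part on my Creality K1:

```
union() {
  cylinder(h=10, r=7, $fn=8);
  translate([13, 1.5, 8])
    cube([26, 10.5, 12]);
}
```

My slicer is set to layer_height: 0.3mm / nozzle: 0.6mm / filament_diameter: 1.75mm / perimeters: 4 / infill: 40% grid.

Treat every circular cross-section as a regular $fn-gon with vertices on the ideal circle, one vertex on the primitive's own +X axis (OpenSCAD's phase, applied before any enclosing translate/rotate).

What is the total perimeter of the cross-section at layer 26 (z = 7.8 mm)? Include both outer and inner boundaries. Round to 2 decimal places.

At z = 7.8 mm: the cylinder: section is a regular 8-gon, circumradius r=7 (perimeter = 2·8·7.000·sin(180°/8) = 42.86 mm); the cube at (13, 1.5) is not intersected at this z (z outside [8, 20]); Merging all regions: only the r=7 cylinder is present, so the union is just that shape — boundary = 42.86 mm. Overall, the cross-section is a single solid region. Total boundary length (outer) = 42.86 mm.

42.86 mm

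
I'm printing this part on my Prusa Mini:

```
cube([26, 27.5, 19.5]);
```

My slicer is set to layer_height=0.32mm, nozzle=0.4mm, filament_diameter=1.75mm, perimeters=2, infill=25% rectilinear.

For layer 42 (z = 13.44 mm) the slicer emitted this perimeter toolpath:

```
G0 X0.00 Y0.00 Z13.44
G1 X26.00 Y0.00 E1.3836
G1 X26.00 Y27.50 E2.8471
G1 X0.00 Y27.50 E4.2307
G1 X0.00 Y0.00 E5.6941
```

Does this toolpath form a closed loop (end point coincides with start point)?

Start point (G0): (0.00, 0.00). End point (last G1): the path returns to the start — closed.

yes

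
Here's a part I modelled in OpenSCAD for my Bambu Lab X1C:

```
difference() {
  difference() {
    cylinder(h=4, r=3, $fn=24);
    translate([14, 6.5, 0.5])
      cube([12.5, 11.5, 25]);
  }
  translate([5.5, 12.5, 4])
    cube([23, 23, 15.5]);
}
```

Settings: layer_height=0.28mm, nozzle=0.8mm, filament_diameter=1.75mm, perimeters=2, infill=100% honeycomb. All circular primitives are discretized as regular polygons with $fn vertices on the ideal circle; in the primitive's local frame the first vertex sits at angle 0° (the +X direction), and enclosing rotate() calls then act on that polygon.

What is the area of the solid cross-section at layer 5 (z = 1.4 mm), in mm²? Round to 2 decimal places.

At z = 1.4 mm: the cylinder: section is a regular 24-gon, circumradius r=3 (area = (24/2)·3.000²·sin(360°/24) = 27.95 mm²); the 12.5×11.5 cube at (14, 6.5) contributes its full rectangle (area 143.75 mm²); Subtracting the remaining from the first: starting from the r=3 cylinder (27.95 mm²), the 12.5×11.5 cube at (14, 6.5) misses the remaining region (no effect) — area = 27.95 mm²; the cube at (5.5, 12.5) does not reach this height (z outside [4, 19.5]); After the difference (first − rest): none of the subtracted shapes is present at this height, so that combined region is unchanged — area = 27.95 mm². Overall, the cross-section is a single solid region. Net area = 27.95 mm².

27.95 mm²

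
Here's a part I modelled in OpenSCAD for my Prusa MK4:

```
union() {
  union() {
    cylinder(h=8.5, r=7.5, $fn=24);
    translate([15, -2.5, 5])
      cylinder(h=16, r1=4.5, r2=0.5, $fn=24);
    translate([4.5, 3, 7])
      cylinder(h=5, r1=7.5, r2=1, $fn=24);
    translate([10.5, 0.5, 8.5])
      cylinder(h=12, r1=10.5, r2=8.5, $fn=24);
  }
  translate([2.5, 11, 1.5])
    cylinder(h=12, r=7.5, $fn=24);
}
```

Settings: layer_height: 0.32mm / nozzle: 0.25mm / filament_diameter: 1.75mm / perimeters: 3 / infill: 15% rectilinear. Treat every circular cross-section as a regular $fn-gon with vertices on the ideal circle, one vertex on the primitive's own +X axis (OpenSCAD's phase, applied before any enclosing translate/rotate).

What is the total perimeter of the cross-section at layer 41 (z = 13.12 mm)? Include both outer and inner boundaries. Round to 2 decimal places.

At z = 13.12 mm: the cylinder is not intersected at this z (z outside [0, 8.5]); the cone at (15, -2.5) contributes a regular 24-gon of circumradius 2.470 (interpolated between r1=4.5 and r2=0.5 at t=0.507) (perimeter = 2·24·2.470·sin(180°/24) = 15.48 mm); the cone at (4.5, 3) does not reach this height (z outside [7, 12]); the cone at (10.5, 0.5): at t=0.385 of its height the radius interpolates to r₁+(r₂−r₁)t = 9.730, giving a regular 24-gon of that circumradius (perimeter = 2·24·9.730·sin(180°/24) = 60.96 mm); Merging all regions: the cone at (15, -2.5) lies entirely inside the cone at (10.5, 0.5), so the union is just the cone at (10.5, 0.5) — boundary = 60.96 mm; the r=7.5 cylinder at (2.5, 11) gives a regular 24-gon of circumradius 7.5 (constant along its height) (perimeter = 2·24·7.500·sin(180°/24) = 46.99 mm); Combining (union): the regions partially overlap (shared area 28.98 mm²), so the edge portions inside another operand are dropped and the merged outline is re-measured after clipping — boundary = 84.51 mm. Overall, the cross-section is a single solid region. Total boundary length (outer) = 84.51 mm.

84.51 mm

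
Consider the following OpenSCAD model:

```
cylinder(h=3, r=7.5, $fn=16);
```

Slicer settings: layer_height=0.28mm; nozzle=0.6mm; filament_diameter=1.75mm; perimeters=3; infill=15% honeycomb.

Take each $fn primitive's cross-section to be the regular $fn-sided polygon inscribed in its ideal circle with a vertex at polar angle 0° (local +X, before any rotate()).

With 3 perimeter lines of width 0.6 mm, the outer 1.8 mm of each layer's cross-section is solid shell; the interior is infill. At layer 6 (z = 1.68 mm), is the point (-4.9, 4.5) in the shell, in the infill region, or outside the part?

shell

At z = 1.68 mm: the cylinder: section is a regular 16-gon, circumradius r=7.5. Overall, the cross-section is a single solid region. The nearest boundary edge runs (-5.30, 5.30)→(-6.93, 2.87); distance from the point to it = 0.78 mm. The point is inside the cross-section, 0.78 mm from the nearest boundary — within the 1.8 mm shell band (3 × 0.6).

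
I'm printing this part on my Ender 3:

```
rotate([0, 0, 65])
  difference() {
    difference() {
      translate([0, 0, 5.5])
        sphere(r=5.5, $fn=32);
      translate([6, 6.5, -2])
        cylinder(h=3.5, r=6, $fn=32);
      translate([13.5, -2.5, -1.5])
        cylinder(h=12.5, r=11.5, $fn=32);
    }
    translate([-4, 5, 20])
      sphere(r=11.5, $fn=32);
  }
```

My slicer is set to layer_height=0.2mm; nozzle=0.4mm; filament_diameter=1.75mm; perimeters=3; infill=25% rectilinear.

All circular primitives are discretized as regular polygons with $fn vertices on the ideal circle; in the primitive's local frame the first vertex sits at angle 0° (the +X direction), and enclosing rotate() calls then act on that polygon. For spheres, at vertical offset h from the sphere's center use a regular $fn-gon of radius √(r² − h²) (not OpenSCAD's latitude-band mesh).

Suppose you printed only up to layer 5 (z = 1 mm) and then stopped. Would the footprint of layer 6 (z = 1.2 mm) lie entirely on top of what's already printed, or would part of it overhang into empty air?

part overhangs

Compare the two slices. At z = 1: the r=5.5 sphere slices to a regular 32-gon of circumradius 3.162 (√(r²−h²) with h=4.5 from center) (area = (32/2)·3.162²·sin(360°/32) = 31.21 mm²); the r=6 cylinder at (6, 6.5) contributes a regular 32-gon of circumradius 6 (area = (32/2)·6.000²·sin(360°/32) = 112.37 mm²); the r=11.5 cylinder at (13.5, -2.5) gives a regular 32-gon of circumradius 11.5 (constant along its height) (area = (32/2)·11.500²·sin(360°/32) = 412.81 mm²); Taking the first minus the rest: starting from the r=5.5 sphere (31.21 mm²), the r=6 cylinder at (6, 6.5) partially overlaps it — only the 0.41 mm² overlap (of its 112.37 mm²) is removed, clipping the outline; the r=11.5 cylinder at (13.5, -2.5) partially overlaps it — only the 2.39 mm² overlap (of its 412.81 mm²) is removed, clipping the outline — area = 28.41 mm²; the sphere at (-4, 5) does not reach this height (|z−center|=19.000 > r=11.5); Taking the first minus the rest: none of the subtracted shapes is present at this height, so that combined region is unchanged — area = 28.41 mm²; (whole slice rotated 65° about Z — lengths, areas and connectivity unchanged). At z = 1.2: the sphere: section is a regular 32-gon, circumradius = √(r²−h²) = √(5.5²−4.3²) = 3.429 (area = (32/2)·3.429²·sin(360°/32) = 36.71 mm²); the r=6 cylinder at (6, 6.5) contributes a regular 32-gon of circumradius 6 (area = (32/2)·6.000²·sin(360°/32) = 112.37 mm²); the r=11.5 cylinder at (13.5, -2.5) gives a regular 32-gon of circumradius 11.5 (constant along its height) (area = (32/2)·11.500²·sin(360°/32) = 412.81 mm²); After the difference (first − rest): starting from the r=5.5 sphere (36.71 mm²), the r=6 cylinder at (6, 6.5) partially overlaps it — only the 1.13 mm² overlap (of its 112.37 mm²) is removed, clipping the outline; the r=11.5 cylinder at (13.5, -2.5) partially overlaps it — only the 3.55 mm² overlap (of its 412.81 mm²) is removed, clipping the outline — area = 32.02 mm²; the sphere at (-4, 5) is not intersected at this z (|z−center|=18.800 > r=11.5); Subtracting the remaining from the first: none of the subtracted shapes is present at this height, so the result so far is unchanged — area = 32.02 mm²; (whole slice rotated 65° about Z — lengths, areas and connectivity unchanged). Checking containment: at z = 1.2 the cross-section extends beyond the z = 1 cross-section by about 3.61 mm².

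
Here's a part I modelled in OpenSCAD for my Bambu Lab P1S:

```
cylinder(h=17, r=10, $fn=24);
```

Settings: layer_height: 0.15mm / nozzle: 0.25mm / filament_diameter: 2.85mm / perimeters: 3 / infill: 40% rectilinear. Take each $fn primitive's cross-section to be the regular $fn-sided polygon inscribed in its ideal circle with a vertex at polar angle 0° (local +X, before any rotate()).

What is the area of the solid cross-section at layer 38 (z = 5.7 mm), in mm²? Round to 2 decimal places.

At z = 5.7 mm: the r=10 cylinder gives a regular 24-gon of circumradius 10 (constant along its height) (area = (24/2)·10.000²·sin(360°/24) = 310.58 mm²). Overall, the cross-section is a single solid region. Net area = 310.58 mm².

310.58 mm²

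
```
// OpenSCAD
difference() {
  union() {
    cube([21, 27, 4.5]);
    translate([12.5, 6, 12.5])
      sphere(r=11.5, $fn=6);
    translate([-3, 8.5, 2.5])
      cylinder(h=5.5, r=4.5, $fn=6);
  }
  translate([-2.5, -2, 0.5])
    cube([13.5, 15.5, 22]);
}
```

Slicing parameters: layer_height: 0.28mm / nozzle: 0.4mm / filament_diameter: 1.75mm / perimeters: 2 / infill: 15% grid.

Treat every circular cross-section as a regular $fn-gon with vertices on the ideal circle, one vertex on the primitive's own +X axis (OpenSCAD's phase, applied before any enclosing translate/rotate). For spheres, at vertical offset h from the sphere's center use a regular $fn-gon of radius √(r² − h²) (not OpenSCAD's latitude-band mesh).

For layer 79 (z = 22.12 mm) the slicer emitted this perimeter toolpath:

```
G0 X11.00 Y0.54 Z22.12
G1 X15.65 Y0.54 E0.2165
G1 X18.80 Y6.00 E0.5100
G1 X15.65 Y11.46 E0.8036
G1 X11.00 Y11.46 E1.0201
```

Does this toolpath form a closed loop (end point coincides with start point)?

no

Start point (G0): (11.00, 0.54). End point (last G1): the path does not return to the start — open.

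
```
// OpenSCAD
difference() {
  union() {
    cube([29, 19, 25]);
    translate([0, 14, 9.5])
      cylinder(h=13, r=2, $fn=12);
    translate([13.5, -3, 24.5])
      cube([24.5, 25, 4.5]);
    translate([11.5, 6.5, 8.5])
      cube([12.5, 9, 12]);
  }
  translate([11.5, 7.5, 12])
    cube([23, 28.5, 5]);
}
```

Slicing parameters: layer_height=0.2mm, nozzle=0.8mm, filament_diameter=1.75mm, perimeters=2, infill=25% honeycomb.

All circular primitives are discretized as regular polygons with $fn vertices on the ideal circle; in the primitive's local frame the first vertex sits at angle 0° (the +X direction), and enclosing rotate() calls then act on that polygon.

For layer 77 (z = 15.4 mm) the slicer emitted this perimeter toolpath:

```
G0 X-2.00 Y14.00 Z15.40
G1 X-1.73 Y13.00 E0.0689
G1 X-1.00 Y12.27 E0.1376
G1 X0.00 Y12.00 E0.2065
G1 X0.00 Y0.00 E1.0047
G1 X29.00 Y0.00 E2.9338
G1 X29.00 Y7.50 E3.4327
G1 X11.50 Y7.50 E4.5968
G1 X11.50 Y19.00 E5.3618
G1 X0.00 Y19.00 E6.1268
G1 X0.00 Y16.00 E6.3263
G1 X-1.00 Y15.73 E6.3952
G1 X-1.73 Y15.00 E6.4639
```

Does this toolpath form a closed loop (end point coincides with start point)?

Start point (G0): (-2.00, 14.00). End point (last G1): the path does not return to the start — open.

no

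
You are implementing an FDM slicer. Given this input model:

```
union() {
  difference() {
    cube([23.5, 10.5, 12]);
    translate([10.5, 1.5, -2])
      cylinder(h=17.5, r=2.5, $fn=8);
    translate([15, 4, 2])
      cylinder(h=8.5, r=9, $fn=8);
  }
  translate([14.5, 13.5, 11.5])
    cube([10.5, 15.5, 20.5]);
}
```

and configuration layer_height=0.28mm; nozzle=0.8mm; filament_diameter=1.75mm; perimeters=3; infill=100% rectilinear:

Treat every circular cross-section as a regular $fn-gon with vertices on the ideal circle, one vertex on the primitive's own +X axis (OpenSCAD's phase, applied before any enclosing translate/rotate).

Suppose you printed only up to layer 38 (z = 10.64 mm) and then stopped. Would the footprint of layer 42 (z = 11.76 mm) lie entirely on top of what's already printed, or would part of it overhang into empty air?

Compare the two slices. At z = 10.64: the cube (footprint 23.5×10.5) is included at this height (area 246.75 mm²); the r=2.5 cylinder at (10.5, 1.5) contributes a regular 8-gon of circumradius 2.5 (area = (8/2)·2.500²·sin(360°/8) = 17.68 mm²); the cylinder at (15, 4) is not intersected at this z (z outside [2, 10.5]); Subtracting the remaining from the first: starting from the 23.5×10.5 cube (246.75 mm²), the r=2.5 cylinder at (10.5, 1.5) partially overlaps it — only the 15.41 mm² overlap (of its 17.68 mm²) is removed, clipping the outline — area = 231.34 mm²; the cube at (14.5, 13.5) is not intersected at this z (z outside [11.5, 32]); Merging all regions: only that combined region is present, so the union is just that shape — area = 231.34 mm². At z = 11.76: the cube is present — its section is the full 23.5×10.5 rectangle (area 246.75 mm²); the cylinder at (10.5, 1.5): section is a regular 8-gon, circumradius r=2.5 (area = (8/2)·2.500²·sin(360°/8) = 17.68 mm²); the cylinder at (15, 4) is not intersected at this z (z outside [2, 10.5]); Subtracting the remaining from the first: starting from the 23.5×10.5 cube (246.75 mm²), the r=2.5 cylinder at (10.5, 1.5) partially overlaps it — only the 15.41 mm² overlap (of its 17.68 mm²) is removed, clipping the outline — area = 231.34 mm²; the cube at (14.5, 13.5) is present — its section is the full 10.5×15.5 rectangle (area 162.75 mm²); Combining (union): the 2 present regions are separate (no shared area or edge), so areas and boundary lengths simply add and each stays a separate island — area = 394.09 mm². Checking containment: at z = 11.76 the cross-section extends beyond the z = 10.64 cross-section by about 162.75 mm².

part overhangs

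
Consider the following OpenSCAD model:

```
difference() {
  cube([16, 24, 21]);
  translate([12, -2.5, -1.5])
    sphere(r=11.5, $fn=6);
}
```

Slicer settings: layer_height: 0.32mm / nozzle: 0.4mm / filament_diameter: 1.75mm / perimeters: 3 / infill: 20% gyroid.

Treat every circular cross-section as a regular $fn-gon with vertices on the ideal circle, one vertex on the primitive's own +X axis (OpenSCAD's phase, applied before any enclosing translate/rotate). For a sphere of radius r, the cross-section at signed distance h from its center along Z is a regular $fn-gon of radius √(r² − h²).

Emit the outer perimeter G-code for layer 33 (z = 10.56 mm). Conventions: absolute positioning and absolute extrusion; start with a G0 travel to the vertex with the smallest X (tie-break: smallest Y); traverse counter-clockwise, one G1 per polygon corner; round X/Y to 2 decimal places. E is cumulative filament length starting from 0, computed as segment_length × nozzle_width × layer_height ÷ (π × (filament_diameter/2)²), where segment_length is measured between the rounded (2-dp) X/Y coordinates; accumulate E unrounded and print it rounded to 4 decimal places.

At z = 10.56 mm: the cube is present — its section is the full 16×24 rectangle; the sphere at (12, -2.5) is absent (|z−center|=12.060 > r=11.5); Taking the first minus the rest: none of the subtracted shapes is present at this height, so the 16×24 cube is unchanged — 1 connected region. The outline is a single polygon with 4 vertices. Extrusion per mm of travel: 0.4 × 0.32 / (π × 0.875²) = 0.053216. Accumulating E over each segment gives final E = 4.2573.

G0 X0.00 Y0.00 Z10.56
G1 X16.00 Y0.00 E0.8515
G1 X16.00 Y24.00 E2.1286
G1 X0.00 Y24.00 E2.9801
G1 X0.00 Y0.00 E4.2573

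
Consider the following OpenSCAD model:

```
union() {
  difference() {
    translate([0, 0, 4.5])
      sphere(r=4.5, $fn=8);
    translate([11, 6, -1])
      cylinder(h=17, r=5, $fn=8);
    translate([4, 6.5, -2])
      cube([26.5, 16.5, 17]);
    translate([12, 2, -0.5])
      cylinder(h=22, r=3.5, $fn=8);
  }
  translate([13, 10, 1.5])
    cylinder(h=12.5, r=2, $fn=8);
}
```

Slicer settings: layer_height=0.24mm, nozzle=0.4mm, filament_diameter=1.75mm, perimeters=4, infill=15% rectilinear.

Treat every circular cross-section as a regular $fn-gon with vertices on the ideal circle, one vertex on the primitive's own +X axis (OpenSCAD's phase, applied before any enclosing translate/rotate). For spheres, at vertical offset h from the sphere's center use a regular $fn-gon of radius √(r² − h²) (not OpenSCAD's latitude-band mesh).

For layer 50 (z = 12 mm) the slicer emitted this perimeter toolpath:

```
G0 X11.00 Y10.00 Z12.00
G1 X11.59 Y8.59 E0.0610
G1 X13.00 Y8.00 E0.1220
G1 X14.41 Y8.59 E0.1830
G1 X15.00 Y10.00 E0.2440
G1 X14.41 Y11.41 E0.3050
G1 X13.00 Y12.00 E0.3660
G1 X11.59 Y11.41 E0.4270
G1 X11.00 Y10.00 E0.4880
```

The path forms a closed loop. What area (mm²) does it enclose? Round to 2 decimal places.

11.28 mm²

Apply the shoelace formula to the sequence of (X, Y) vertices; enclosed area = 11.28 mm².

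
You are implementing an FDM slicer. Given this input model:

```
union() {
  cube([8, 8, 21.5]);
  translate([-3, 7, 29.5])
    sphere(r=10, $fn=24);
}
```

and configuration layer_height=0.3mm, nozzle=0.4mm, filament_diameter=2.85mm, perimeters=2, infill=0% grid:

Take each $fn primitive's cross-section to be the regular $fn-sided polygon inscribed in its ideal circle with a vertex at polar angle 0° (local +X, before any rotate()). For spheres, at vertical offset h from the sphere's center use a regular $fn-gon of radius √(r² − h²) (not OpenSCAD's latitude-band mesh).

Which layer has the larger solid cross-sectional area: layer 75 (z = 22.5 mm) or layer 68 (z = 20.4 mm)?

Layer 75 (z = 22.5): the cube is not intersected at this z (z outside [0, 21.5]); the sphere at (-3, 7): section is a regular 24-gon, circumradius = √(r²−h²) = √(10²−7²) = 7.141 (area = (24/2)·7.141²·sin(360°/24) = 158.40 mm²); Merging all regions: only the r=10 sphere at (-3, 7) is present, so the union is just that shape — area = 158.40 mm². So its area = 158.40 mm². Layer 68 (z = 20.4): the cube (footprint 8×8) is included at this height (area 64.00 mm²); the r=10 sphere at (-3, 7) slices to a regular 24-gon of circumradius 4.146 (√(r²−h²) with h=9.1 from center) (area = (24/2)·4.146²·sin(360°/24) = 53.39 mm²); Merging all regions: the regions partially overlap — summed areas 117.39 mm² minus the doubly-counted overlap 3.26 mm² gives 114.13 mm² — area = 114.13 mm². So its area = 114.13 mm². Layer 75 is larger (158.40 vs 114.13 mm²).

layer 75 (z = 22.5 mm)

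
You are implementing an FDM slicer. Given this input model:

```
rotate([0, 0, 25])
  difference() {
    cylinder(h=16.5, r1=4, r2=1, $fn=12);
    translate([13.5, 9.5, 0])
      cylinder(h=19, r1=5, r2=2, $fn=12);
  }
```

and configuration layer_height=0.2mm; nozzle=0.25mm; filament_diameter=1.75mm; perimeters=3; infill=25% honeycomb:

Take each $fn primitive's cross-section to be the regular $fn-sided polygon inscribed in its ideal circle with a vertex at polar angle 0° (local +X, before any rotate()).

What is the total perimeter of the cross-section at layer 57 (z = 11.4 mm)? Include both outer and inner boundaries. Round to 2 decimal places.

At z = 11.4 mm: the cone contributes a regular 12-gon of circumradius 1.927 (interpolated between r1=4 and r2=1 at t=0.691) (perimeter = 2·12·1.927·sin(180°/12) = 11.97 mm); the cone at (13.5, 9.5): at t=0.600 of its height the radius interpolates to r₁+(r₂−r₁)t = 3.200, giving a regular 12-gon of that circumradius (perimeter = 2·12·3.200·sin(180°/12) = 19.88 mm); Subtracting the remaining from the first: starting from the cone, the cone at (13.5, 9.5) misses the remaining region (no effect) — boundary = 11.97 mm; (whole slice rotated 25° about Z — lengths, areas and connectivity unchanged). Overall, the cross-section is a single solid region. Total boundary length (outer) = 11.97 mm.

11.97 mm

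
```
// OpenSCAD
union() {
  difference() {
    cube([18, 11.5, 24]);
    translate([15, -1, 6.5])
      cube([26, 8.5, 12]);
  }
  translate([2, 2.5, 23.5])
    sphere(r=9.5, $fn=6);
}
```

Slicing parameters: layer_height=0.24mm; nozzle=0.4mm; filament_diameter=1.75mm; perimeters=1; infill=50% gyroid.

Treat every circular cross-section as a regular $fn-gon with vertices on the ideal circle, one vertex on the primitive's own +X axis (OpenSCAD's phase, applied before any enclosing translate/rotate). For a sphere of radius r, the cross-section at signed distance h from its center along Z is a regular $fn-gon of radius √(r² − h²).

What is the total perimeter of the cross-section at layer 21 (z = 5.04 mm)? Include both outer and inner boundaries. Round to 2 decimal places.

59.00 mm

At z = 5.04 mm: the cube is present — its section is the full 18×11.5 rectangle (perimeter 59.00 mm); the cube at (15, -1) does not reach this height (z outside [6.5, 18.5]); Subtracting the remaining from the first: none of the subtracted shapes is present at this height, so the 18×11.5 cube is unchanged — boundary = 59.00 mm; the sphere at (2, 2.5) does not reach this height (|z−center|=18.460 > r=9.5); Merging all regions: only that combined region is present, so the union is just that shape — boundary = 59.00 mm. Overall, the cross-section is a single solid region. Total boundary length (outer) = 59.00 mm.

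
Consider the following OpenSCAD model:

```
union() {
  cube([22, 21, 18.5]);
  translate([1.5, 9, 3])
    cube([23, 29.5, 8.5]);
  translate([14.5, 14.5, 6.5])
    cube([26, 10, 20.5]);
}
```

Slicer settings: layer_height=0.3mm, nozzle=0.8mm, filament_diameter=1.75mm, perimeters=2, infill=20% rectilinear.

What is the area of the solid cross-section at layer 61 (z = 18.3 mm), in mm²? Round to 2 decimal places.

673.25 mm²

At z = 18.3 mm: the 22×21 cube contributes its full rectangle (area 462.00 mm²); the cube at (1.5, 9) does not reach this height (z outside [3, 11.5]); the cube at (14.5, 14.5) is present — its section is the full 26×10 rectangle (area 260.00 mm²); Taking the union: the regions partially overlap — summed areas 722.00 mm² minus the doubly-counted overlap 48.75 mm² gives 673.25 mm² — area = 673.25 mm². Overall, the cross-section is a single solid region. Net area = 673.25 mm².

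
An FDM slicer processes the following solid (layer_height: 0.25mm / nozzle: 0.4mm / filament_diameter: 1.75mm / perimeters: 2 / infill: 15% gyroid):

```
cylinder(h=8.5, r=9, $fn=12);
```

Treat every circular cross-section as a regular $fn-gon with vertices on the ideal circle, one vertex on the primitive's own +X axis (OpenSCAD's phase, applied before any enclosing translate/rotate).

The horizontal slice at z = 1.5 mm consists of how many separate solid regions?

1

At z = 1.5 mm: the r=9 cylinder contributes a regular 12-gon of circumradius 9. The result has 1 disconnected region.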